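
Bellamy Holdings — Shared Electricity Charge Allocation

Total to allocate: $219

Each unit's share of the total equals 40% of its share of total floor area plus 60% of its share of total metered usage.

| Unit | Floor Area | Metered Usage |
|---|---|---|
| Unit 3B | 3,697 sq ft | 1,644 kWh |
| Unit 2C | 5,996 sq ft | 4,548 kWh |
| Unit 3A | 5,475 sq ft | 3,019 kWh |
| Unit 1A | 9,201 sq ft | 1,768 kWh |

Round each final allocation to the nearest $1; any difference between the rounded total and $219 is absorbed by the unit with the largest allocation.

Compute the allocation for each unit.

Unit 3B: $33 | Unit 2C: $76 | Unit 3A: $56 | Unit 1A: $54

Totals — floor area 24,369, metered usage 10,979.
Blended shares (40% floor area + 60% metered usage): Unit 3B 0.1505; Unit 2C 0.3470; Unit 3A 0.2549; Unit 1A 0.2476.
Pro-rata amounts: Unit 3B 32.97; Unit 2C 75.99; Unit 3A 55.81; Unit 1A 54.24.
Rounded to nearest $1: Unit 3B $33; Unit 2C $76; Unit 3A $56; Unit 1A $54. Sum = $219.
Rounded total matches; no reconciliation needed.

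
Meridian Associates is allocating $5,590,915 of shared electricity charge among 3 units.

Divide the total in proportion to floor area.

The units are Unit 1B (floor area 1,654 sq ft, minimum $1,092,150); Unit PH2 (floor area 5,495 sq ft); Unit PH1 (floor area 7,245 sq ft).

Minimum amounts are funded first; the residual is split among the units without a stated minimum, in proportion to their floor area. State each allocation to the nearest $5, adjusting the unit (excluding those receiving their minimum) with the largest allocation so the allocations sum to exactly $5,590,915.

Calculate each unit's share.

Minimums first: Unit 1B $1,092,150. Residual $4,498,765.
Residual split over remaining floor area 12,740: Unit PH2 1,940,401.39 → $1,940,400; Unit PH1 2,558,363.61 → $2,558,365.

Unit 1B: $1,092,150; Unit PH2: $1,940,400; Unit PH1: $2,558,365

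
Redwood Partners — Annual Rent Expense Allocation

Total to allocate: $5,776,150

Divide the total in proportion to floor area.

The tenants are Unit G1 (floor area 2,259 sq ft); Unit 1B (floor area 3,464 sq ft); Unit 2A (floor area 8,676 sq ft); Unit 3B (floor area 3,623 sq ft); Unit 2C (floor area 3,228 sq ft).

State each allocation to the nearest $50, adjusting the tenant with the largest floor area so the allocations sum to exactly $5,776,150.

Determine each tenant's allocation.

Unit G1: $614,050; Unit 1B: $941,600; Unit 2A: $2,358,250; Unit 3B: $984,800; Unit 2C: $877,450

Floor area total: 21,250.
Proportional shares: Unit G1 2,259/21,250 × $5,776,150 = 614,038.72; Unit 1B 3,464/21,250 × $5,776,150 = 941,580.40; Unit 2A 8,676/21,250 × $5,776,150 = 2,358,300.11; Unit 3B 3,623/21,250 × $5,776,150 = 984,799.60; Unit 2C 3,228/21,250 × $5,776,150 = 877,431.16.
At nearest $50: Unit G1 $614,050; Unit 1B $941,600; Unit 2A $2,358,300; Unit 3B $984,800; Unit 2C $877,450. Sum = $5,776,200.
Difference $5,776,150 − $5,776,200 = −$50 applied to largest floor area (Unit 2A): Unit 2A becomes $2,358,250.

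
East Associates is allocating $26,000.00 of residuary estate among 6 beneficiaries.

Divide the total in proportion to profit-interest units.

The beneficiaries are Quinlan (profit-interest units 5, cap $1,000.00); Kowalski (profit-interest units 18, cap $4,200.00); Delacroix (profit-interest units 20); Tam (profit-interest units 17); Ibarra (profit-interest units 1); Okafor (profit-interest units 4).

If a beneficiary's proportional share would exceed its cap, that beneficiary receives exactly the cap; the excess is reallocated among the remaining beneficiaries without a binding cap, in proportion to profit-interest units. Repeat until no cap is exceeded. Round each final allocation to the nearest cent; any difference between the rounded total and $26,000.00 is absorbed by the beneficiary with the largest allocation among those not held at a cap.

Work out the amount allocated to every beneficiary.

Sum of profit-interest units: 65.
Pro-rata shares before constraints: Quinlan 2,000.0000; Kowalski 7,200.0000; Delacroix 8,000.0000; Tam 6,800.0000; Ibarra 400.0000; Okafor 1,600.0000.
Held at cap: Quinlan ($1,000.00), Kowalski ($4,200.00); remaining pool $20,800.00 reallocated over remaining profit-interest units 42.
Shares after redistribution: Delacroix 9,904.7619 → $9,904.76; Tam 8,419.0476 → $8,419.05; Ibarra 495.2381 → $495.24; Okafor 1,980.9524 → $1,980.95.

Quinlan: $1,000.00; Kowalski: $4,200.00; Delacroix: $9,904.76; Tam: $8,419.05; Ibarra: $495.24; Okafor: $1,980.95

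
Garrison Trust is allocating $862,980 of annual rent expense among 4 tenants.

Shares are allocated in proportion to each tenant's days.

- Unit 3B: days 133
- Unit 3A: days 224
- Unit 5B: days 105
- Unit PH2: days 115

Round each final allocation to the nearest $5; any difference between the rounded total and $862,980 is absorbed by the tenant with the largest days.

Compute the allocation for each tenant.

Days total: 133 + 224 + 105 + 115 = 577.
Pro-rata amounts: Unit 3B 198,919.13; Unit 3A 335,021.70; Unit 5B 157,041.42; Unit PH2 171,997.75.
After rounding ($5): Unit 3B $198,920; Unit 3A $335,020; Unit 5B $157,040; Unit PH2 $172,000. Sum = $862,980.
Rounded total matches; no reconciliation needed.

Unit 3B: $198,920; Unit 3A: $335,020; Unit 5B: $157,040; Unit PH2: $172,000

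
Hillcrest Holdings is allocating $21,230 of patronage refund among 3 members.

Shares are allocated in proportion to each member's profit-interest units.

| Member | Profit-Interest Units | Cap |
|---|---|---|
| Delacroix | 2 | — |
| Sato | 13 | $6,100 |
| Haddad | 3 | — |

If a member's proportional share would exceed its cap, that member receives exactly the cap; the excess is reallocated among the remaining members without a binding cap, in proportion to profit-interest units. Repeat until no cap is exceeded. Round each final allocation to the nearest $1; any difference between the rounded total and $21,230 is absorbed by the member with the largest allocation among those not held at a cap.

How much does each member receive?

Profit-interest units total: 18.
Pro-rata shares before constraints: Delacroix 2,358.89; Sato 15,332.78; Haddad 3,538.33.
Held at cap: Sato ($6,100); remaining pool $15,130 reallocated over remaining profit-interest units 5.
Redistributed shares: Delacroix 6,052.00 → $6,052; Haddad 9,078.00 → $9,078.

Delacroix: $6,052 · Sato: $6,100 · Haddad: $9,078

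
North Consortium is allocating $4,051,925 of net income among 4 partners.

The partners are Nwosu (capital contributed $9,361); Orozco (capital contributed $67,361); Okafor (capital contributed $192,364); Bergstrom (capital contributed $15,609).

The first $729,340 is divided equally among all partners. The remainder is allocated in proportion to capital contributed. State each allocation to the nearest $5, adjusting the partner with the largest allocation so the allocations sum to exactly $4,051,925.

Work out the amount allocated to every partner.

First tranche $729,340 split equally: $182,335 each.
Remainder $3,322,585 by capital contributed (total 284,695): Nwosu 109,249.26 → $109,250; Orozco 786,148.85 → $786,150; Okafor 2,245,019.20 → $2,245,020; Bergstrom 182,167.69 → $182,170.
Rounding difference −$5 on remainder applied to Okafor.
Totals: Nwosu $182,335 + $109,250 = $291,585; Orozco $182,335 + $786,150 = $968,485; Okafor $182,335 + $2,245,015 = $2,427,350; Bergstrom $182,335 + $182,170 = $364,505.

Nwosu: $291,585 · Orozco: $968,485 · Okafor: $2,427,350 · Bergstrom: $364,505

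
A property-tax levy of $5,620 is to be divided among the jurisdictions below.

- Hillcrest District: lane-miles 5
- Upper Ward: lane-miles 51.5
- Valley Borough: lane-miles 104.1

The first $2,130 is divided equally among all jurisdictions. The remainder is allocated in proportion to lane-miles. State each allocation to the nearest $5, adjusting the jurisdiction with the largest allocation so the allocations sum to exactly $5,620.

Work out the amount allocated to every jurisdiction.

$2,130 shared equally gives $710 per jurisdiction.
Remainder $3,490 by lane-miles (total 160.6): Hillcrest District 108.66 → $110; Upper Ward 1,119.15 → $1,120; Valley Borough 2,262.20 → $2,260.
Totals: Hillcrest District $710 + $110 = $820; Upper Ward $710 + $1,120 = $1,830; Valley Borough $710 + $2,260 = $2,970.

Hillcrest District: $820 | Upper Ward: $1,830 | Valley Borough: $2,970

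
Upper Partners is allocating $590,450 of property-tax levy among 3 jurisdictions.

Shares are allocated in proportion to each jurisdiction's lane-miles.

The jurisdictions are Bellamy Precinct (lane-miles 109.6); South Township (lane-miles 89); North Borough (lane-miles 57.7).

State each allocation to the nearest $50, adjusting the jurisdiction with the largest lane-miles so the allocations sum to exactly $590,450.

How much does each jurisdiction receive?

Combined lane-miles = 109.6 + 89 + 57.7 = 256.3.
Raw shares: Bellamy Precinct 252,490.52; South Township 205,033.36; North Borough 132,926.12.
At nearest $50: Bellamy Precinct $252,500; South Township $205,050; North Borough $132,950. Sum = $590,500.
Difference $590,450 − $590,500 = −$50 applied to largest lane-miles (Bellamy Precinct): Bellamy Precinct becomes $252,450.

Bellamy Precinct: $252,450; South Township: $205,050; North Borough: $132,950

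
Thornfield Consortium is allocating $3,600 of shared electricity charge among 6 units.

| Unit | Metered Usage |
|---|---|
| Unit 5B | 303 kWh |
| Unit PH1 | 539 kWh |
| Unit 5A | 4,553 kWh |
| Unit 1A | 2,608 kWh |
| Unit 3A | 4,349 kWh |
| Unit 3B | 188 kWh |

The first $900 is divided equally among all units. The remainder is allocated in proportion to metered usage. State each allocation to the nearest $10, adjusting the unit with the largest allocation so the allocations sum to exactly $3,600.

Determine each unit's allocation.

Unit 5B: $220 · Unit PH1: $270 · Unit 5A: $1,120 · Unit 1A: $710 · Unit 3A: $1,090 · Unit 3B: $190

Equal tier: $900 ÷ 6 = $150 apiece.
Remainder $2,700 by metered usage (total 12,540): Unit 5B 65.24 → $70; Unit PH1 116.05 → $120; Unit 5A 980.31 → $980; Unit 1A 561.53 → $560; Unit 3A 936.39 → $940; Unit 3B 40.48 → $40.
Rounding difference −$10 on remainder applied to Unit 5A.
Totals: Unit 5B $150 + $70 = $220; Unit PH1 $150 + $120 = $270; Unit 5A $150 + $970 = $1,120; Unit 1A $150 + $560 = $710; Unit 3A $150 + $940 = $1,090; Unit 3B $150 + $40 = $190.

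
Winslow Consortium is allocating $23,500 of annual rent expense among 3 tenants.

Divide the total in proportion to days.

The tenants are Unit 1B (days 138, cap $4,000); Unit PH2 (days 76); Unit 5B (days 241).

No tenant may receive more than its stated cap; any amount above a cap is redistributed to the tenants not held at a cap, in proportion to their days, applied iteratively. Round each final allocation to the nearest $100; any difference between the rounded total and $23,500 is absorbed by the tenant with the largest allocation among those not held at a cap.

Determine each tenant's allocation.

Combined days = 455.
Pro-rata shares before constraints: Unit 1B 7,127.47; Unit PH2 3,925.27; Unit 5B 12,447.25.
Capped: Unit 1B ($4,000); balance $19,500 reallocated over remaining days 317.
Shares after redistribution: Unit PH2 4,675.08 → $4,700; Unit 5B 14,824.92 → $14,800.

Unit 1B: $4,000 · Unit PH2: $4,700 · Unit 5B: $14,800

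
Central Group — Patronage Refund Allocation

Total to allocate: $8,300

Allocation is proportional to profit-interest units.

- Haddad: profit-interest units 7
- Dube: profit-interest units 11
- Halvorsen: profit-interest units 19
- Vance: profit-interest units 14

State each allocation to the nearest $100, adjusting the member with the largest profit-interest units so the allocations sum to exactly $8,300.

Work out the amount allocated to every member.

Combined profit-interest units = 7 + 11 + 19 + 14 = 51.
Pro-rata amounts: Haddad 1,139.22; Dube 1,790.20; Halvorsen 3,092.16; Vance 2,278.43.
After rounding ($100): Haddad $1,100; Dube $1,800; Halvorsen $3,100; Vance $2,300. Sum = $8,300.
No rounding difference to absorb.

Haddad: $1,100 | Dube: $1,800 | Halvorsen: $3,100 | Vance: $2,300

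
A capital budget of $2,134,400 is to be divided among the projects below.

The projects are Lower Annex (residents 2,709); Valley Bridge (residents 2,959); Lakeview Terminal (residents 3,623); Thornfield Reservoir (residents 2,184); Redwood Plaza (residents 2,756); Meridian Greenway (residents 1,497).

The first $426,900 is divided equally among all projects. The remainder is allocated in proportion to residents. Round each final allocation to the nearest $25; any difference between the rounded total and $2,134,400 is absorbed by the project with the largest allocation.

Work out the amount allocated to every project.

Lower Annex: $365,250; Valley Bridge: $392,400; Lakeview Terminal: $464,475; Thornfield Reservoir: $308,250; Redwood Plaza: $370,350; Meridian Greenway: $233,675

$426,900 shared equally gives $71,150 per project.
Remainder $1,707,500 by residents (total 15,728): Lower Annex 294,100.81 → $294,100; Valley Bridge 321,241.89 → $321,250; Lakeview Terminal 393,328.62 → $393,325; Thornfield Reservoir 237,104.53 → $237,100; Redwood Plaza 299,203.33 → $299,200; Meridian Greenway 162,520.82 → $162,525.
Totals: Lower Annex $71,150 + $294,100 = $365,250; Valley Bridge $71,150 + $321,250 = $392,400; Lakeview Terminal $71,150 + $393,325 = $464,475; Thornfield Reservoir $71,150 + $237,100 = $308,250; Redwood Plaza $71,150 + $299,200 = $370,350; Meridian Greenway $71,150 + $162,525 = $233,675.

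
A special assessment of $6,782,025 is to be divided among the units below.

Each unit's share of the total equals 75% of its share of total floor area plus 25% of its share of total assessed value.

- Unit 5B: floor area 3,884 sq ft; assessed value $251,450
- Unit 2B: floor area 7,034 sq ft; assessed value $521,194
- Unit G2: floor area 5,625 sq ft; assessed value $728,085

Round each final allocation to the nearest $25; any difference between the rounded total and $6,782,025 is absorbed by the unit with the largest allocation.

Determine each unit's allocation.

Unit 5B: $1,478,300 | Unit 2B: $2,751,600 | Unit G2: $2,552,125

Totals — floor area 16,543, assessed value 1,500,729.
Blended shares (75% floor area + 25% assessed value): Unit 5B 0.2180; Unit 2B 0.4057; Unit G2 0.3763.
Pro-rata amounts: Unit 5B 1,478,308.77; Unit 2B 2,751,601.02; Unit G2 2,552,115.22.
After rounding ($25): Unit 5B $1,478,300; Unit 2B $2,751,600; Unit G2 $2,552,125. Sum = $6,782,025.
Sum already equals the total — no adjustment.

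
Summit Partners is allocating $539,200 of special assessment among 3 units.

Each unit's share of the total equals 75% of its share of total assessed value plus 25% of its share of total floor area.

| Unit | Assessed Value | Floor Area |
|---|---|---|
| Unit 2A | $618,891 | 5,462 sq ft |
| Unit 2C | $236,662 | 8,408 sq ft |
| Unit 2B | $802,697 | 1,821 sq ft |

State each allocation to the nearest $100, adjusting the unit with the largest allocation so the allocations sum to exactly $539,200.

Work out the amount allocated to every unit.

Totals — assessed value 1,658,250, floor area 15,691.
Blended shares (75% assessed value + 25% floor area): Unit 2A 0.3669; Unit 2C 0.2410; Unit 2B 0.3921.
Proportional shares: Unit 2A 197,853.47; Unit 2C 129,947.52; Unit 2B 211,399.01.
Rounded to nearest $100: Unit 2A $197,900; Unit 2C $129,900; Unit 2B $211,400. Sum = $539,200.
Sum already equals the total — no adjustment.

Unit 2A: $197,900 | Unit 2C: $129,900 | Unit 2B: $211,400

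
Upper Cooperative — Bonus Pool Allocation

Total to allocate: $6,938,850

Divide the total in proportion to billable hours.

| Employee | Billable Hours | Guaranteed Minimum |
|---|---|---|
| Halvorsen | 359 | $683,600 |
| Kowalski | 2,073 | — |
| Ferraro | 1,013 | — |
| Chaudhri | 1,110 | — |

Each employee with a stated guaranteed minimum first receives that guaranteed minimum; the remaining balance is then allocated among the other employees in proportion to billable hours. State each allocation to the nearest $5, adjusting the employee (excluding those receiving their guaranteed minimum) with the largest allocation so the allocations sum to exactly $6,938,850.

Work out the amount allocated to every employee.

Halvorsen: $683,600; Kowalski: $3,090,355; Ferraro: $1,510,145; Chaudhri: $1,654,750

Guaranteed amounts: Halvorsen $683,600. Residual $6,255,250.
Residual split over remaining billable hours 4,196: Kowalski 3,090,355.87 → $3,090,355; Ferraro 1,510,144.96 → $1,510,145; Chaudhri 1,654,749.17 → $1,654,750.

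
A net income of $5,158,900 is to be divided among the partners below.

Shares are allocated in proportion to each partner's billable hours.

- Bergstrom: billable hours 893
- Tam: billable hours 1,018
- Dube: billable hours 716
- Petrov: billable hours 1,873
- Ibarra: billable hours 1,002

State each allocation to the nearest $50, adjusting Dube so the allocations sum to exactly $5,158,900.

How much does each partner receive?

Bergstrom: $837,300 | Tam: $954,500 | Dube: $671,400 | Petrov: $1,756,200 | Ibarra: $939,500

Total billable hours = 5,502.
Pro-rata amounts: Bergstrom 893/5,502 × $5,158,900 = 837,313.29; Tam 1,018/5,502 × $5,158,900 = 954,518.39; Dube 716/5,502 × $5,158,900 = 671,350.85; Petrov 1,873/5,502 × $5,158,900 = 1,756,201.33; Ibarra 1,002/5,502 × $5,158,900 = 939,516.14.
After rounding ($50): Bergstrom $837,300; Tam $954,500; Dube $671,350; Petrov $1,756,200; Ibarra $939,500. Sum = $5,158,850.
Difference $5,158,900 − $5,158,850 = +$50 applied to Dube: Dube becomes $671,400.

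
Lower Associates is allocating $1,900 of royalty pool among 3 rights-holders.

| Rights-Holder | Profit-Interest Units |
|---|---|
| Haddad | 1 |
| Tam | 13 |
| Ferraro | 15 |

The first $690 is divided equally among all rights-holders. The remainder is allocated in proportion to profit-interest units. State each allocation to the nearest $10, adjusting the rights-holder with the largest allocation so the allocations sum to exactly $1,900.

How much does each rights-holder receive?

Haddad: $270 · Tam: $770 · Ferraro: $860

First tranche $690 split equally: $230 each.
Remainder $1,210 by profit-interest units (total 29): Haddad 41.72 → $40; Tam 542.41 → $540; Ferraro 625.86 → $630.
Totals: Haddad $230 + $40 = $270; Tam $230 + $540 = $770; Ferraro $230 + $630 = $860.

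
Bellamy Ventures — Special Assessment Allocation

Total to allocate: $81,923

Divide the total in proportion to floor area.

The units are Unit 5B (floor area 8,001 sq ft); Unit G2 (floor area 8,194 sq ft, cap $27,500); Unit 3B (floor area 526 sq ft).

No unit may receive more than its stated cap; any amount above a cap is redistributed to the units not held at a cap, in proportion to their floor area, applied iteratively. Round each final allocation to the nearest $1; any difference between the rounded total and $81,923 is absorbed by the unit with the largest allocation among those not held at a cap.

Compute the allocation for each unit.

Unit 5B: $51,066 | Unit G2: $27,500 | Unit 3B: $3,357

Combined floor area = 16,721.
Proportional shares (ignoring caps): Unit 5B 39,200.16; Unit G2 40,145.75; Unit 3B 2,577.09.
Held at cap: Unit G2 ($27,500); balance $54,423 reallocated over remaining floor area 8,527.
Shares after redistribution: Unit 5B 51,065.84 → $51,066; Unit 3B 3,357.16 → $3,357.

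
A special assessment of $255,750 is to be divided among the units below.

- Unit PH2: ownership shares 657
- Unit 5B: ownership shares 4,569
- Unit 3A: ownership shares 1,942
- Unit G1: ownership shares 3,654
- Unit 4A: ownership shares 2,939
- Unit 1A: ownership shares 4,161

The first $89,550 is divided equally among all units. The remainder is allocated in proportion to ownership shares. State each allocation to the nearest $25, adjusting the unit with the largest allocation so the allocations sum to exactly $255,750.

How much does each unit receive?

Unit PH2: $21,025 · Unit 5B: $57,325 · Unit 3A: $32,925 · Unit G1: $48,800 · Unit 4A: $42,175 · Unit 1A: $53,500

Equal tier: $89,550 ÷ 6 = $14,925 apiece.
Remainder $166,200 by ownership shares (total 17,922): Unit PH2 6,092.70 → $6,100; Unit 5B 42,370.71 → $42,375; Unit 3A 18,009.17 → $18,000; Unit G1 33,885.44 → $33,875; Unit 4A 27,254.87 → $27,250; Unit 1A 38,587.11 → $38,575.
Rounding difference +$25 on remainder applied to Unit 5B.
Totals: Unit PH2 $14,925 + $6,100 = $21,025; Unit 5B $14,925 + $42,400 = $57,325; Unit 3A $14,925 + $18,000 = $32,925; Unit G1 $14,925 + $33,875 = $48,800; Unit 4A $14,925 + $27,250 = $42,175; Unit 1A $14,925 + $38,575 = $53,500.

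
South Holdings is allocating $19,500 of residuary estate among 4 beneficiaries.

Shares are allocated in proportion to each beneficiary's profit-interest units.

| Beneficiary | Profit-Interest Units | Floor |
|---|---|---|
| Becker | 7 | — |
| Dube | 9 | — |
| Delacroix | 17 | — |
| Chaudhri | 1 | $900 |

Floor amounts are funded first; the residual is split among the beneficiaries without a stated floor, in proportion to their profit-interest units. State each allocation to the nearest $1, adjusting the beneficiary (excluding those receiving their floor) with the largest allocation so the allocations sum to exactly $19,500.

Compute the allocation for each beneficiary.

Fund the minimums — Chaudhri $900. Remaining pool $18,600.
Remaining pool split over remaining profit-interest units 33: Becker 3,945.45 → $3,945; Dube 5,072.73 → $5,073; Delacroix 9,581.82 → $9,582.

Becker: $3,945 · Dube: $5,073 · Delacroix: $9,582 · Chaudhri: $900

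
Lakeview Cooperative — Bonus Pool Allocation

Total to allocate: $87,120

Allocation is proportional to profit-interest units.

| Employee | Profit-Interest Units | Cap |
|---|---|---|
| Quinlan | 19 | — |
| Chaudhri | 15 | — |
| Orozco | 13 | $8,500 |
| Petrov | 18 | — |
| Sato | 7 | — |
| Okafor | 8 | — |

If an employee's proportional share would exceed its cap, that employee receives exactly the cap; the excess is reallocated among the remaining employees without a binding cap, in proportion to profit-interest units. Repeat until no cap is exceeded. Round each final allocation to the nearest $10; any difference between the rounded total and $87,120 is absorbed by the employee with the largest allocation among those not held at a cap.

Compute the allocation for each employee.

Quinlan: $22,300 | Chaudhri: $17,600 | Orozco: $8,500 | Petrov: $21,120 | Sato: $8,210 | Okafor: $9,390

Profit-interest units total: 80.
Unconstrained shares: Quinlan 20,691.00; Chaudhri 16,335.00; Orozco 14,157.00; Petrov 19,602.00; Sato 7,623.00; Okafor 8,712.00.
Capped: Orozco ($8,500); residual $78,620 reallocated over remaining profit-interest units 67.
Remaining shares: Quinlan 22,295.22 → $22,300; Chaudhri 17,601.49 → $17,600; Petrov 21,121.79 → $21,120; Sato 8,214.03 → $8,210; Okafor 9,387.46 → $9,390.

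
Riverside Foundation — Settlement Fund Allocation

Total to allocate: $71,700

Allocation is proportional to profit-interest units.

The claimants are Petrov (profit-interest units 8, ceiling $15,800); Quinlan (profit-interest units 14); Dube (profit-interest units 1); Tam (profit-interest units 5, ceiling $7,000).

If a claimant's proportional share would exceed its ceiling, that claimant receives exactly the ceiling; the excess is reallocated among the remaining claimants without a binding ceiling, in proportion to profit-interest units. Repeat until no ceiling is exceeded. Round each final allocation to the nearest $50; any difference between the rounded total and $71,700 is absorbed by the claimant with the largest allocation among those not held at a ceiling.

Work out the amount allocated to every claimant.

Sum of profit-interest units: 28.
Unconstrained shares: Petrov 20,485.71; Quinlan 35,850.00; Dube 2,560.71; Tam 12,803.57.
Held at cap: Petrov ($15,800), Tam ($7,000); balance $48,900 reallocated over remaining profit-interest units 15.
Remaining shares: Quinlan 45,640.00 → $45,650; Dube 3,260.00 → $3,250.

Petrov: $15,800 | Quinlan: $45,650 | Dube: $3,250 | Tam: $7,000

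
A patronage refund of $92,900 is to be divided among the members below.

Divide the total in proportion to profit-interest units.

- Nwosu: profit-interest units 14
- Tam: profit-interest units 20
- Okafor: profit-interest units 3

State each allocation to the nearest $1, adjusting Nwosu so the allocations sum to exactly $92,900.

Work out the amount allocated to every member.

Sum of profit-interest units: 37.
Proportional shares: Nwosu 14/37 × $92,900 = 35,151.35; Tam 20/37 × $92,900 = 50,216.22; Okafor 3/37 × $92,900 = 7,532.43.
Rounded to nearest $1: Nwosu $35,151; Tam $50,216; Okafor $7,532. Sum = $92,899.
Difference $92,900 − $92,899 = +$1 applied to Nwosu: Nwosu becomes $35,152.

Nwosu: $35,152; Tam: $50,216; Okafor: $7,532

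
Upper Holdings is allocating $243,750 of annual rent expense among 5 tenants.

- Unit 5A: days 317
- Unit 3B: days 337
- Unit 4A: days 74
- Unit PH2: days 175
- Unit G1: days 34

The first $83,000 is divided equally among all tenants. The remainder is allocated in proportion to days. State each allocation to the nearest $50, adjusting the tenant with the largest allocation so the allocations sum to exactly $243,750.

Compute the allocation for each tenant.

Equal tier: $83,000 ÷ 5 = $16,600 apiece.
Remainder $160,750 by days (total 937): Unit 5A 54,383.94 → $54,400; Unit 3B 57,815.10 → $57,800; Unit 4A 12,695.30 → $12,700; Unit PH2 30,022.68 → $30,000; Unit G1 5,832.98 → $5,850.
Totals: Unit 5A $16,600 + $54,400 = $71,000; Unit 3B $16,600 + $57,800 = $74,400; Unit 4A $16,600 + $12,700 = $29,300; Unit PH2 $16,600 + $30,000 = $46,600; Unit G1 $16,600 + $5,850 = $22,450.

Unit 5A: $71,000 | Unit 3B: $74,400 | Unit 4A: $29,300 | Unit PH2: $46,600 | Unit G1: $22,450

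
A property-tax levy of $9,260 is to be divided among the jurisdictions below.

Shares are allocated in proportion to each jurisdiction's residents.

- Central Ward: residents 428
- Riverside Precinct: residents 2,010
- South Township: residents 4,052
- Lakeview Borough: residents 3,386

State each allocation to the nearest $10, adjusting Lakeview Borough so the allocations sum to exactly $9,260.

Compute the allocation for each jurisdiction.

Central Ward: $400 | Riverside Precinct: $1,880 | South Township: $3,800 | Lakeview Borough: $3,180

Sum of residents: 9,876.
Pro-rata amounts: Central Ward 428/9,876 × $9,260 = 401.30; Riverside Precinct 2,010/9,876 × $9,260 = 1,884.63; South Township 4,052/9,876 × $9,260 = 3,799.26; Lakeview Borough 3,386/9,876 × $9,260 = 3,174.80.
Rounded to nearest $10: Central Ward $400; Riverside Precinct $1,880; South Township $3,800; Lakeview Borough $3,170. Sum = $9,250.
Difference $9,260 − $9,250 = +$10 applied to Lakeview Borough: Lakeview Borough becomes $3,180.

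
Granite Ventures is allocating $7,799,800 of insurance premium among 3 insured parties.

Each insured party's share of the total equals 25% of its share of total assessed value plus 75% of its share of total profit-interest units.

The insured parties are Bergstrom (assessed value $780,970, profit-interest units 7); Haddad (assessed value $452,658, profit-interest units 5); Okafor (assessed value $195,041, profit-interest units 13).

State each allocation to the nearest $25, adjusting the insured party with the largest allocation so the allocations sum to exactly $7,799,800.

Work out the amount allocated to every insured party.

Bergstrom: $2,703,875 · Haddad: $1,787,800 · Okafor: $3,308,125

Assessed value total 1,428,669; profit-interest units total 25.
Composite weights (25% assessed value + 75% profit-interest units): Bergstrom 0.3467; Haddad 0.2292; Okafor 0.4241.
Raw shares: Bergstrom 2,703,881.91; Haddad 1,787,790.13; Okafor 3,308,127.96.
At nearest $25: Bergstrom $2,703,875; Haddad $1,787,800; Okafor $3,308,125. Sum = $7,799,800.
No rounding difference to absorb.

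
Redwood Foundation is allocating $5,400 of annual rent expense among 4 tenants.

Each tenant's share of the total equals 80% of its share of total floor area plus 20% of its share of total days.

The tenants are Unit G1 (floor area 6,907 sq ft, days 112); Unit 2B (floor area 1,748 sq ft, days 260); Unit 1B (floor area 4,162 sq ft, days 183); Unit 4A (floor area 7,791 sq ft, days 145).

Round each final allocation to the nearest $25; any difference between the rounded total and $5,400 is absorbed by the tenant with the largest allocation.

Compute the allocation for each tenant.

Totals — floor area 20,608, days 700.
Blended shares (80% floor area + 20% days): Unit G1 0.3001; Unit 2B 0.1421; Unit 1B 0.2139; Unit 4A 0.3439.
Proportional shares: Unit G1 1,620.70; Unit 2B 767.57; Unit 1B 1,154.81; Unit 4A 1,856.92.
After rounding ($25): Unit G1 $1,625; Unit 2B $775; Unit 1B $1,150; Unit 4A $1,850. Sum = $5,400.
Sum already equals the total — no adjustment.

Unit G1: $1,625 · Unit 2B: $775 · Unit 1B: $1,150 · Unit 4A: $1,850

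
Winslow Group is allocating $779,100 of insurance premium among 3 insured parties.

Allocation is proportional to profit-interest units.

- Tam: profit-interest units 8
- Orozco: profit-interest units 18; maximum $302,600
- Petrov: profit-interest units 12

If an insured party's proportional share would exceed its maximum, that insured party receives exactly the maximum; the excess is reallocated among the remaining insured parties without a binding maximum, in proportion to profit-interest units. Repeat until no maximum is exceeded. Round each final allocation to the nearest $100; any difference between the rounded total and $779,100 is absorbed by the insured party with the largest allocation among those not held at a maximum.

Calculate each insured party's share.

Profit-interest units total: 38.
Unconstrained shares: Tam 164,021.05; Orozco 369,047.37; Petrov 246,031.58.
Capped: Orozco ($302,600); remaining pool $476,500 reallocated over remaining profit-interest units 20.
Remaining shares: Tam 190,600.00 → $190,600; Petrov 285,900.00 → $285,900.

Tam: $190,600 | Orozco: $302,600 | Petrov: $285,900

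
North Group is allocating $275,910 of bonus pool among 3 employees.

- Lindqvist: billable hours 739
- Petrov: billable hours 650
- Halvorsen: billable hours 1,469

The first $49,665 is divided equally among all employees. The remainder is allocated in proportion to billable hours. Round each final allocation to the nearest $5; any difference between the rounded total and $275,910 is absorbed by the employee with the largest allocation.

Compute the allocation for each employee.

Equal tier: $49,665 ÷ 3 = $16,555 apiece.
Remainder $226,245 by billable hours (total 2,858): Lindqvist 58,500.72 → $58,500; Petrov 51,455.30 → $51,455; Halvorsen 116,288.98 → $116,290.
Totals: Lindqvist $16,555 + $58,500 = $75,055; Petrov $16,555 + $51,455 = $68,010; Halvorsen $16,555 + $116,290 = $132,845.

Lindqvist: $75,055; Petrov: $68,010; Halvorsen: $132,845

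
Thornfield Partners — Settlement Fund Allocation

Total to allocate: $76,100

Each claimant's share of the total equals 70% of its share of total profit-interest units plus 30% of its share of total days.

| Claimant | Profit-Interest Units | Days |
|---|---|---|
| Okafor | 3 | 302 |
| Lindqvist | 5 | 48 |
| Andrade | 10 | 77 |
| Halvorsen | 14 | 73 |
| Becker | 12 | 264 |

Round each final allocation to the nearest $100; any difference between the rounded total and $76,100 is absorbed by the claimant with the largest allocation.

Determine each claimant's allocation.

Totals — profit-interest units 44, days 764.
Combined weights (70% profit-interest units + 30% days): Okafor 0.1663; Lindqvist 0.0984; Andrade 0.1893; Halvorsen 0.2514; Becker 0.2946.
Proportional shares: Okafor 12,656.47; Lindqvist 7,487.75; Andrade 14,407.75; Halvorsen 19,130.95; Becker 22,417.08.
After rounding ($100): Okafor $12,700; Lindqvist $7,500; Andrade $14,400; Halvorsen $19,100; Becker $22,400. Sum = $76,100.
Sum already equals the total — no adjustment.

Okafor: $12,700 · Lindqvist: $7,500 · Andrade: $14,400 · Halvorsen: $19,100 · Becker: $22,400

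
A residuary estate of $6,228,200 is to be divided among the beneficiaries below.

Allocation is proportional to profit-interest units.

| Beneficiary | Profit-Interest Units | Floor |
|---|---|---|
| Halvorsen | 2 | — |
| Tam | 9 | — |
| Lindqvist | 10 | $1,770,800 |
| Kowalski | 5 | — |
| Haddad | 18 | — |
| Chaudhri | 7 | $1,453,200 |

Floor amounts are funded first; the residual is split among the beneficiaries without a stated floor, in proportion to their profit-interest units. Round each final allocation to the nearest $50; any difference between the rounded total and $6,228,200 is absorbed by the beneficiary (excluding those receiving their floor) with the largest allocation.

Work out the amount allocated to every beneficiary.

Guaranteed amounts: Lindqvist $1,770,800; Chaudhri $1,453,200. Remaining pool $3,004,200.
Remaining pool split over remaining profit-interest units 34: Halvorsen 176,717.65 → $176,700; Tam 795,229.41 → $795,250; Kowalski 441,794.12 → $441,800; Haddad 1,590,458.82 → $1,590,450.

Halvorsen: $176,700 · Tam: $795,250 · Lindqvist: $1,770,800 · Kowalski: $441,800 · Haddad: $1,590,450 · Chaudhri: $1,453,200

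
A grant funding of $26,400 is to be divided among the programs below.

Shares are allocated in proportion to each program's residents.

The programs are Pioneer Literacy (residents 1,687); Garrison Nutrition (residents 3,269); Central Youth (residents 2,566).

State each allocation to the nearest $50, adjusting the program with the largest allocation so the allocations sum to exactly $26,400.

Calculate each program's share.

Pioneer Literacy: $5,900 | Garrison Nutrition: $11,500 | Central Youth: $9,000

Sum of residents: 7,522.
Pro-rata amounts: Pioneer Literacy 1,687/7,522 × $26,400 = 5,920.87; Garrison Nutrition 3,269/7,522 × $26,400 = 11,473.23; Central Youth 2,566/7,522 × $26,400 = 9,005.90.
At nearest $50: Pioneer Literacy $5,900; Garrison Nutrition $11,450; Central Youth $9,000. Sum = $26,350.
Difference $26,400 − $26,350 = +$50 applied to largest allocation (Garrison Nutrition): Garrison Nutrition becomes $11,500.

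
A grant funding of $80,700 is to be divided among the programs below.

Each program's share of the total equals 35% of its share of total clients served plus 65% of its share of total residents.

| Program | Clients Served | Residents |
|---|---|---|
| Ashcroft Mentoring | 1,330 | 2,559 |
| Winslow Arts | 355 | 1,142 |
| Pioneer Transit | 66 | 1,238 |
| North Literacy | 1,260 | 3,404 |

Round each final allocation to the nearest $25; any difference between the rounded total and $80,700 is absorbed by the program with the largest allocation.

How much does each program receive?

Totals — clients served 3,011, residents 8,343.
Combined weights (35% clients served + 65% residents): Ashcroft Mentoring 0.3540; Winslow Arts 0.1302; Pioneer Transit 0.1041; North Literacy 0.4117.
Raw shares: Ashcroft Mentoring 28,565.42; Winslow Arts 10,510.22; Pioneer Transit 8,402.81; North Literacy 33,221.55.
At nearest $25: Ashcroft Mentoring $28,575; Winslow Arts $10,500; Pioneer Transit $8,400; North Literacy $33,225. Sum = $80,700.
No rounding difference to absorb.

Ashcroft Mentoring: $28,575 | Winslow Arts: $10,500 | Pioneer Transit: $8,400 | North Literacy: $33,225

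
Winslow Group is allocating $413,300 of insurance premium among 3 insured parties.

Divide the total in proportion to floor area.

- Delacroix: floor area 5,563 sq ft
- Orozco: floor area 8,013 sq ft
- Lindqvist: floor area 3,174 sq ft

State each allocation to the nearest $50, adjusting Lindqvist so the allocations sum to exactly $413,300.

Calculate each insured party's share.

Combined floor area = 16,750.
Proportional shares: Delacroix 5,563/16,750 × $413,300 = 137,264.95; Orozco 8,013/16,750 × $413,300 = 197,717.79; Lindqvist 3,174/16,750 × $413,300 = 78,317.27.
After rounding ($50): Delacroix $137,250; Orozco $197,700; Lindqvist $78,300. Sum = $413,250.
Difference $413,300 − $413,250 = +$50 applied to Lindqvist: Lindqvist becomes $78,350.

Delacroix: $137,250 · Orozco: $197,700 · Lindqvist: $78,350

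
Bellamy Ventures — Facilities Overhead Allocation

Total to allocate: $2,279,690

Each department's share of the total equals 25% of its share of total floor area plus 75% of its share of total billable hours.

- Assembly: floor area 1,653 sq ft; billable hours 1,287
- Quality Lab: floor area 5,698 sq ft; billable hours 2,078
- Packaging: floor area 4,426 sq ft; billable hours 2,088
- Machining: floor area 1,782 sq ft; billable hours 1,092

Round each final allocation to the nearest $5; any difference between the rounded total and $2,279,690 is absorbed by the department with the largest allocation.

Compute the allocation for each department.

Floor area total 13,559; billable hours total 6,545.
Blended shares (25% floor area + 75% billable hours): Assembly 0.1780; Quality Lab 0.3432; Packaging 0.3209; Machining 0.1580.
Pro-rata amounts: Assembly 405,686.57; Quality Lab 782,344.18; Packaging 731,490.81; Machining 360,168.44.
At nearest $5: Assembly $405,685; Quality Lab $782,345; Packaging $731,490; Machining $360,170. Sum = $2,279,690.
No rounding difference to absorb.

Assembly: $405,685; Quality Lab: $782,345; Packaging: $731,490; Machining: $360,170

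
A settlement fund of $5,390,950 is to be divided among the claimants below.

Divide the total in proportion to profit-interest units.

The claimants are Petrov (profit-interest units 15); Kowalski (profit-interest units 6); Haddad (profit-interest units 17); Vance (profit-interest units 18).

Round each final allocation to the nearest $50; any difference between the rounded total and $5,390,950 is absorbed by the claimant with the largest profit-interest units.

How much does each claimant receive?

Profit-interest units total: 15 + 6 + 17 + 18 = 56.
Pro-rata amounts: Petrov 1,444,004.46; Kowalski 577,601.79; Haddad 1,636,538.39; Vance 1,732,805.36.
After rounding ($50): Petrov $1,444,000; Kowalski $577,600; Haddad $1,636,550; Vance $1,732,800. Sum = $5,390,950.
No rounding difference to absorb.

Petrov: $1,444,000 · Kowalski: $577,600 · Haddad: $1,636,550 · Vance: $1,732,800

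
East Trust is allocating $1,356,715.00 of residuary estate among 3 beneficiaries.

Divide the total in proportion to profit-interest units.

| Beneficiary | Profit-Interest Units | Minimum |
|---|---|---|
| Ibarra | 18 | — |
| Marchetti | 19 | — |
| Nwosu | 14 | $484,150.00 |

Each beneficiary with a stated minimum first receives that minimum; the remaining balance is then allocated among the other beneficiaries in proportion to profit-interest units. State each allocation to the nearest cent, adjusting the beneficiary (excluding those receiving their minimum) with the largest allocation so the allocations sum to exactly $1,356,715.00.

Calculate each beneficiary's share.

Ibarra: $424,491.08 | Marchetti: $448,073.92 | Nwosu: $484,150.00

Fund the minimums — Nwosu $484,150.00. Residual $872,565.00.
Residual split over remaining profit-interest units 37: Ibarra 424,491.0811 → $424,491.08; Marchetti 448,073.9189 → $448,073.92.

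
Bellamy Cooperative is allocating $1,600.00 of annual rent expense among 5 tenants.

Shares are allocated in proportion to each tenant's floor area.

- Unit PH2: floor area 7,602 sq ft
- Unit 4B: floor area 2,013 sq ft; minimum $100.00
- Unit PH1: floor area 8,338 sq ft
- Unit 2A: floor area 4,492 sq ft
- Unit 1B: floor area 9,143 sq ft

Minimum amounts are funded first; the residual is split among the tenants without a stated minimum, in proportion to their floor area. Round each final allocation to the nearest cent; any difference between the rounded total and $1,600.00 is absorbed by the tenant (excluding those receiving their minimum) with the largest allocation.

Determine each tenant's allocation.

Minimums first: Unit 4B $100.00. Residual $1,500.00.
Residual split over remaining floor area 29,575: Unit PH2 385.5621 → $385.56; Unit PH1 422.8910 → $422.89; Unit 2A 227.8276 → $227.83; Unit 1B 463.7194 → $463.72.

Unit PH2: $385.56; Unit 4B: $100.00; Unit PH1: $422.89; Unit 2A: $227.83; Unit 1B: $463.72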